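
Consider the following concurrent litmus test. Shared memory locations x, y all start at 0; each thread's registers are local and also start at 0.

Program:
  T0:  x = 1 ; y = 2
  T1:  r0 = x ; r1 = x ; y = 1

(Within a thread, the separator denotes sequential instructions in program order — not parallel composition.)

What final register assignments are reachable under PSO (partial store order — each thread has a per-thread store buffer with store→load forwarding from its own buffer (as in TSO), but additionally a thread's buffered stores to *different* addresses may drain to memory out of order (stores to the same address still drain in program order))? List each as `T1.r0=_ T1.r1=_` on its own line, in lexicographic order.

T1.r0=0 T1.r1=0
T1.r0=0 T1.r1=1
T1.r0=1 T1.r1=1

outcome vector order: (T1.r0,T1.r1)
|PSO outcomes| = 3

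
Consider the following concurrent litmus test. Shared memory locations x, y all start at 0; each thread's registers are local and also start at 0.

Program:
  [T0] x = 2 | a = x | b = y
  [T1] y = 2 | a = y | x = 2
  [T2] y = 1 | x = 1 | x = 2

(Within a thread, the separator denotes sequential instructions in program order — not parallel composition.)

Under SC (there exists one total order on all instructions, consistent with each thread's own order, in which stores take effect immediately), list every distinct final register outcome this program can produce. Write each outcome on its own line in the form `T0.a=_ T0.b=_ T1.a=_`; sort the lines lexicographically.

T0.a=1 T0.b=1 T1.a=1
T0.a=1 T0.b=1 T1.a=2
T0.a=1 T0.b=2 T1.a=2
T0.a=2 T0.b=0 T1.a=1
T0.a=2 T0.b=0 T1.a=2
T0.a=2 T0.b=1 T1.a=1
T0.a=2 T0.b=1 T1.a=2
T0.a=2 T0.b=2 T1.a=1
T0.a=2 T0.b=2 T1.a=2

outcome vector order: (T0.a,T0.b,T1.a)
|SC outcomes| = 9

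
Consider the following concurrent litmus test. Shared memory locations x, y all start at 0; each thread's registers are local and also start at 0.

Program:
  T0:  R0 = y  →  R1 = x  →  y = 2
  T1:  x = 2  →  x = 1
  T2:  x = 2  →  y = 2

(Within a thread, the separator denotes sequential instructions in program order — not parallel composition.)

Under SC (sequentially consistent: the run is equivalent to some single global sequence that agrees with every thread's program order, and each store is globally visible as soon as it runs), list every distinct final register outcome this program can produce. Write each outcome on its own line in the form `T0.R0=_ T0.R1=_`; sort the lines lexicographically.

T0.R0=0 T0.R1=0
T0.R0=0 T0.R1=1
T0.R0=0 T0.R1=2
T0.R0=2 T0.R1=1
T0.R0=2 T0.R1=2

outcome vector order: (T0.R0,T0.R1)
|SC outcomes| = 5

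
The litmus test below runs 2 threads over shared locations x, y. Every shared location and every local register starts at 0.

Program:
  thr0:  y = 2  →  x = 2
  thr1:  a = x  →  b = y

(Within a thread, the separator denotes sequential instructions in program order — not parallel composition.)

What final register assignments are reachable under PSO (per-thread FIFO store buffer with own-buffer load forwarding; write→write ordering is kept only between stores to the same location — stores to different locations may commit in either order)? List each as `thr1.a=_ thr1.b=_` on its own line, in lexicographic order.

thr1.a=0 thr1.b=0
thr1.a=0 thr1.b=2
thr1.a=2 thr1.b=0
thr1.a=2 thr1.b=2

outcome vector order: (thr1.a,thr1.b)
|PSO outcomes| = 4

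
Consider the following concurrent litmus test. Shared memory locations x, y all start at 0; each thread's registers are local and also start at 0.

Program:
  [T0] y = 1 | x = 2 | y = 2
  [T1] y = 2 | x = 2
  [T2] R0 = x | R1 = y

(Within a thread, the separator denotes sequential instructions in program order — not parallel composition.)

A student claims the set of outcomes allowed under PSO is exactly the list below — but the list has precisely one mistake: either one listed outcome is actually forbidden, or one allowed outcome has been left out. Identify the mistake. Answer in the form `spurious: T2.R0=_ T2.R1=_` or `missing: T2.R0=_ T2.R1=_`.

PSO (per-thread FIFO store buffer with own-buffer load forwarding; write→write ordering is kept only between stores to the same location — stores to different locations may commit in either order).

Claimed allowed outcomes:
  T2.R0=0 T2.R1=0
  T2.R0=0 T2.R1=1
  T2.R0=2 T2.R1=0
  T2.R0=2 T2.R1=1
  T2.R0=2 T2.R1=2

outcome vector order: (T2.R0,T2.R1)
PSO (6): 0/0; 0/1; 0/2; 2/0; 2/1; 2/2
PSO∖claimed = {0/2}

missing: T2.R0=0 T2.R1=2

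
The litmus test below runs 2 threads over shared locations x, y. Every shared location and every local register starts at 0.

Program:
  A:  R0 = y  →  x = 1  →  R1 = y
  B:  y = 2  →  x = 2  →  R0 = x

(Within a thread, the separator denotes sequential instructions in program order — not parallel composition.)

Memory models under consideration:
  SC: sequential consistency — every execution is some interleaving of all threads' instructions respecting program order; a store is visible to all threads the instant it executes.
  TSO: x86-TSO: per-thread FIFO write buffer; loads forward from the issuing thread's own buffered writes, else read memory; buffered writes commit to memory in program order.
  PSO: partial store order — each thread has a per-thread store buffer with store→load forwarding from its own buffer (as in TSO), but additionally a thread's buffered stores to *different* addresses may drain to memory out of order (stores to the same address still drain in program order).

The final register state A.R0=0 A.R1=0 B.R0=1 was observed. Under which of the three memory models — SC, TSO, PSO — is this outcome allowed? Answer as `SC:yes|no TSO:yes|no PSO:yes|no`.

outcome vector order: (A.R0,A.R1,B.R0)
[SC] allowed = {002 021 022 221 222}
[TSO] allowed = {001 002 021 022 221 222}
[PSO] allowed = {001 002 021 022 221 222}
target 001 ∈ {TSO,PSO}

SC:no TSO:yes PSO:yes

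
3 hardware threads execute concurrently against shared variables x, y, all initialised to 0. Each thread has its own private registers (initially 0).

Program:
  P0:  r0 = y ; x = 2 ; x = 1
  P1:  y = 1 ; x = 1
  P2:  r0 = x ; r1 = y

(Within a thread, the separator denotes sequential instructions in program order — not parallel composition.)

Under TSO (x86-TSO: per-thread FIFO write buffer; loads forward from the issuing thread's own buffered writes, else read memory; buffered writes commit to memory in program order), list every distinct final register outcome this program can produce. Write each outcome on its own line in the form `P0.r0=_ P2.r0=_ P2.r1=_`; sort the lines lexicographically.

P0.r0=0 P2.r0=0 P2.r1=0
P0.r0=0 P2.r0=0 P2.r1=1
P0.r0=0 P2.r0=1 P2.r1=0
P0.r0=0 P2.r0=1 P2.r1=1
P0.r0=0 P2.r0=2 P2.r1=0
P0.r0=0 P2.r0=2 P2.r1=1
P0.r0=1 P2.r0=0 P2.r1=0
P0.r0=1 P2.r0=0 P2.r1=1
P0.r0=1 P2.r0=1 P2.r1=1
P0.r0=1 P2.r0=2 P2.r1=1

outcome vector order: (P0.r0,P2.r0,P2.r1)
|TSO outcomes| = 10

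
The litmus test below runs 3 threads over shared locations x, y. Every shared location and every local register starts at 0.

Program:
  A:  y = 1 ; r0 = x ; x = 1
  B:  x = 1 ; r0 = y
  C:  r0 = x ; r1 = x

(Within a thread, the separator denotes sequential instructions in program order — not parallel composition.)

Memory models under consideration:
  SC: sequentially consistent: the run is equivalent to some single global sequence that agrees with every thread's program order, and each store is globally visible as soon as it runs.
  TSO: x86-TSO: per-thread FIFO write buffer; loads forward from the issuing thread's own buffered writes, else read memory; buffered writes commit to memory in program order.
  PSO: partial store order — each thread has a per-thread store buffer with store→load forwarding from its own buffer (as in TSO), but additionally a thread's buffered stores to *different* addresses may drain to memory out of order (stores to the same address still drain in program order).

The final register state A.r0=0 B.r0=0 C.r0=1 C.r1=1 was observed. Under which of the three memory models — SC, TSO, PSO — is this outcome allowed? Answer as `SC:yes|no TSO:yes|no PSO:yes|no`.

outcome vector order: (A.r0,B.r0,C.r0,C.r1)
SC: 9 outcomes — {0100, 0101, 0111, 1000, 1001, 1011, 1100, 1101, 1111}
TSO: 12 outcomes — {0000, 0001, 0011, 0100, 0101, 0111, 1000, 1001, 1011, 1100, 1101, 1111}
PSO: 12 outcomes — {0000, 0001, 0011, 0100, 0101, 0111, 1000, 1001, 1011, 1100, 1101, 1111}
target 0011 ∈ {TSO,PSO}

SC:no TSO:yes PSO:yes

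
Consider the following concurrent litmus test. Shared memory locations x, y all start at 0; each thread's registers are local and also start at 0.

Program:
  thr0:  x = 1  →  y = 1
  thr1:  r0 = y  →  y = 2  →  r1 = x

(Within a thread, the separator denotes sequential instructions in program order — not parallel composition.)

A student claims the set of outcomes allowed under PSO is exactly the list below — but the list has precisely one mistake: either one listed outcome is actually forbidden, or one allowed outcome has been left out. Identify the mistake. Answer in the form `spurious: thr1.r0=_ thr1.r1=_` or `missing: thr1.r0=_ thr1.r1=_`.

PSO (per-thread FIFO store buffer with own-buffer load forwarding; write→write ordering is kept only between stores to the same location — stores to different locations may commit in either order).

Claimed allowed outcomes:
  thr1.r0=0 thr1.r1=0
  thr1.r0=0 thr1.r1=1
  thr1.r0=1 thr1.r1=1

missing: thr1.r0=1 thr1.r1=0

outcome vector order: (thr1.r0,thr1.r1)
under PSO → 00, 01, 10, 11
PSO∖claimed = {10}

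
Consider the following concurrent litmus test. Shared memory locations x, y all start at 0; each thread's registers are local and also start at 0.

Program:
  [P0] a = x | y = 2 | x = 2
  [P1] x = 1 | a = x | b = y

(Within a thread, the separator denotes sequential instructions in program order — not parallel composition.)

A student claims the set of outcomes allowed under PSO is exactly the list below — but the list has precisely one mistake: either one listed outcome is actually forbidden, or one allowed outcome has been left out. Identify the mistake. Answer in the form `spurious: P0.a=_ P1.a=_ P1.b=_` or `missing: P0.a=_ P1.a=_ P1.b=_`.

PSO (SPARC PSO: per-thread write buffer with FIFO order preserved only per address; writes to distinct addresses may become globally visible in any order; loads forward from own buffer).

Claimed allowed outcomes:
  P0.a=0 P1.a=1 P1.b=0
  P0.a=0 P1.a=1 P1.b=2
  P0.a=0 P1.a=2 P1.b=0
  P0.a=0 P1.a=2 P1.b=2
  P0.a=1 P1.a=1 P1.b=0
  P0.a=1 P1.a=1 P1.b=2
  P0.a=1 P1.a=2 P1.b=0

outcome vector order: (P0.a,P1.a,P1.b)
PSO: 8 outcomes — {<0 1 0> <0 1 2> <0 2 0> <0 2 2> <1 1 0> <1 1 2> <1 2 0> <1 2 2>}
PSO∖claimed = {<1 2 2>}

missing: P0.a=1 P1.a=2 P1.b=2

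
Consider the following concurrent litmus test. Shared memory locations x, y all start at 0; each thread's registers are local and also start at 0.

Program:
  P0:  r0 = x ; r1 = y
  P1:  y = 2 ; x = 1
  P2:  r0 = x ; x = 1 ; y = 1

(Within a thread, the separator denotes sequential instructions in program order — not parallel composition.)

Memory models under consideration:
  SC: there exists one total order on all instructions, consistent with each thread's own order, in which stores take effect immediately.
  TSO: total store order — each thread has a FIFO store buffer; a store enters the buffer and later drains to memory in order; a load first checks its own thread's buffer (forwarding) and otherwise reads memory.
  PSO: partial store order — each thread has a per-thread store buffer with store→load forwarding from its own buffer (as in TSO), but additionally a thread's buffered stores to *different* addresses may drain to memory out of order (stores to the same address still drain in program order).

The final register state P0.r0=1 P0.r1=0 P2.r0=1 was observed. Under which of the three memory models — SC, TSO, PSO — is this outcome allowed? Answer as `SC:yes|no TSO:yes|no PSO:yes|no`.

outcome vector order: (P0.r0,P0.r1,P2.r0)
SC: 11 outcomes — {<0 0 0> <0 0 1> <0 1 0> <0 1 1> <0 2 0> <0 2 1> <1 0 0> <1 1 0> <1 1 1> <1 2 0> <1 2 1>}
TSO: 11 outcomes — {<0 0 0> <0 0 1> <0 1 0> <0 1 1> <0 2 0> <0 2 1> <1 0 0> <1 1 0> <1 1 1> <1 2 0> <1 2 1>}
PSO: 12 outcomes — {<0 0 0> <0 0 1> <0 1 0> <0 1 1> <0 2 0> <0 2 1> <1 0 0> <1 0 1> <1 1 0> <1 1 1> <1 2 0> <1 2 1>}
target <1 0 1> ∈ {PSO}

SC:no TSO:no PSO:yes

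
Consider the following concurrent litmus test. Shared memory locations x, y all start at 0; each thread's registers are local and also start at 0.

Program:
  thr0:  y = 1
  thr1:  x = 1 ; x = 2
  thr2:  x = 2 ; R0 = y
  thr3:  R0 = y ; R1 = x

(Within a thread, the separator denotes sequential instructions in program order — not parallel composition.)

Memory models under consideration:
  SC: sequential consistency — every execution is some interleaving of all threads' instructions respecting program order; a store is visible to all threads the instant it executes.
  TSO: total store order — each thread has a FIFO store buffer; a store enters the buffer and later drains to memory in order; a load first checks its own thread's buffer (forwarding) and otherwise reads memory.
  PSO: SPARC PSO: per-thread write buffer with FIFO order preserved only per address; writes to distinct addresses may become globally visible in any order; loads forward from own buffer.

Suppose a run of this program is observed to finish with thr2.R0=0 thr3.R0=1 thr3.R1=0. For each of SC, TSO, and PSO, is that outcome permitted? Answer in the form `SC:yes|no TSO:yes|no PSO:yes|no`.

outcome vector order: (thr2.R0,thr3.R0,thr3.R1)
SC (11): (0,0,0); (0,0,1); (0,0,2); (0,1,1); (0,1,2); (1,0,0); (1,0,1); (1,0,2); (1,1,0); (1,1,1); (1,1,2)
TSO (12): (0,0,0); (0,0,1); (0,0,2); (0,1,0); (0,1,1); (0,1,2); (1,0,0); (1,0,1); (1,0,2); (1,1,0); (1,1,1); (1,1,2)
PSO (12): (0,0,0); (0,0,1); (0,0,2); (0,1,0); (0,1,1); (0,1,2); (1,0,0); (1,0,1); (1,0,2); (1,1,0); (1,1,1); (1,1,2)
target (0,1,0) ∈ {TSO,PSO}

SC:no TSO:yes PSO:yes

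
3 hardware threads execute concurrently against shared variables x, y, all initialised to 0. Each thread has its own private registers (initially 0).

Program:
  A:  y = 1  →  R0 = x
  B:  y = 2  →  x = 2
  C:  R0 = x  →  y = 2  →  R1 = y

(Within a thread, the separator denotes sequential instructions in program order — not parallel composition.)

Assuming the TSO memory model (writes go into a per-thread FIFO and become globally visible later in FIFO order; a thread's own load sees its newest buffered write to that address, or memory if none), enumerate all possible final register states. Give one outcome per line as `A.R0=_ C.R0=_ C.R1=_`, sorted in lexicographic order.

A.R0=0 C.R0=0 C.R1=1
A.R0=0 C.R0=0 C.R1=2
A.R0=0 C.R0=2 C.R1=1
A.R0=0 C.R0=2 C.R1=2
A.R0=2 C.R0=0 C.R1=1
A.R0=2 C.R0=0 C.R1=2
A.R0=2 C.R0=2 C.R1=1
A.R0=2 C.R0=2 C.R1=2

outcome vector order: (A.R0,C.R0,C.R1)
|TSO outcomes| = 8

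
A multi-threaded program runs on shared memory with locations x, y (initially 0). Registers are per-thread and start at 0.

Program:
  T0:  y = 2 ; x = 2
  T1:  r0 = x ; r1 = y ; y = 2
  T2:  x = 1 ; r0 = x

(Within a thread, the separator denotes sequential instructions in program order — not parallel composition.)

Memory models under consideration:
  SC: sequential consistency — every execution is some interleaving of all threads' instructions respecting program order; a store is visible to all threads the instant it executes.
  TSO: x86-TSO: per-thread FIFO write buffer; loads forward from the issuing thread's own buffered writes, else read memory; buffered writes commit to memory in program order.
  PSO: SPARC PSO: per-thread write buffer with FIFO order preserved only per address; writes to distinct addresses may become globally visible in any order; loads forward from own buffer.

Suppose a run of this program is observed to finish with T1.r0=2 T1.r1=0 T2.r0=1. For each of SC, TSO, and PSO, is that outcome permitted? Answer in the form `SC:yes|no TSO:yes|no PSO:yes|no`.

SC:no TSO:no PSO:yes

outcome vector order: (T1.r0,T1.r1,T2.r0)
[SC] allowed = {(0,0,1), (0,0,2), (0,2,1), (0,2,2), (1,0,1), (1,0,2), (1,2,1), (1,2,2), (2,2,1), (2,2,2)}
[TSO] allowed = {(0,0,1), (0,0,2), (0,2,1), (0,2,2), (1,0,1), (1,0,2), (1,2,1), (1,2,2), (2,2,1), (2,2,2)}
[PSO] allowed = {(0,0,1), (0,0,2), (0,2,1), (0,2,2), (1,0,1), (1,0,2), (1,2,1), (1,2,2), (2,0,1), (2,0,2), (2,2,1), (2,2,2)}
target (2,0,1) ∈ {PSO}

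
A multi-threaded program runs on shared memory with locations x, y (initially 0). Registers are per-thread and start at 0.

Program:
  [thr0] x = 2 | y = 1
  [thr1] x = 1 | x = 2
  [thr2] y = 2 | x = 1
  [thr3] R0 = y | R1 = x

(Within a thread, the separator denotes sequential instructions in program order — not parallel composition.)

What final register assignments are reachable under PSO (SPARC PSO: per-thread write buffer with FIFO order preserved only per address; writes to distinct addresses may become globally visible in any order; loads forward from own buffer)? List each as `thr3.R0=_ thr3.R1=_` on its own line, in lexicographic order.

thr3.R0=0 thr3.R1=0
thr3.R0=0 thr3.R1=1
thr3.R0=0 thr3.R1=2
thr3.R0=1 thr3.R1=0
thr3.R0=1 thr3.R1=1
thr3.R0=1 thr3.R1=2
thr3.R0=2 thr3.R1=0
thr3.R0=2 thr3.R1=1
thr3.R0=2 thr3.R1=2

outcome vector order: (thr3.R0,thr3.R1)
|PSO outcomes| = 9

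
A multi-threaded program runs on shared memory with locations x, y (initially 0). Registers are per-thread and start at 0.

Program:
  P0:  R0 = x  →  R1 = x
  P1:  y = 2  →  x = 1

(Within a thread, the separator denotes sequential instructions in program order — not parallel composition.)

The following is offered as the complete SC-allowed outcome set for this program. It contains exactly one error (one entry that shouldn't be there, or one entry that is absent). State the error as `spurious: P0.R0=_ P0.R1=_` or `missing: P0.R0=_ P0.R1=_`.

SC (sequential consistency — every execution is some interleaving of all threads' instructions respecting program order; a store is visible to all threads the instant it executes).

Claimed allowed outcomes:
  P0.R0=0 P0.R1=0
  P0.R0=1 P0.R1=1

outcome vector order: (P0.R0,P0.R1)
under SC → 0/0 0/1 1/1
SC∖claimed = {0/1}

missing: P0.R0=0 P0.R1=1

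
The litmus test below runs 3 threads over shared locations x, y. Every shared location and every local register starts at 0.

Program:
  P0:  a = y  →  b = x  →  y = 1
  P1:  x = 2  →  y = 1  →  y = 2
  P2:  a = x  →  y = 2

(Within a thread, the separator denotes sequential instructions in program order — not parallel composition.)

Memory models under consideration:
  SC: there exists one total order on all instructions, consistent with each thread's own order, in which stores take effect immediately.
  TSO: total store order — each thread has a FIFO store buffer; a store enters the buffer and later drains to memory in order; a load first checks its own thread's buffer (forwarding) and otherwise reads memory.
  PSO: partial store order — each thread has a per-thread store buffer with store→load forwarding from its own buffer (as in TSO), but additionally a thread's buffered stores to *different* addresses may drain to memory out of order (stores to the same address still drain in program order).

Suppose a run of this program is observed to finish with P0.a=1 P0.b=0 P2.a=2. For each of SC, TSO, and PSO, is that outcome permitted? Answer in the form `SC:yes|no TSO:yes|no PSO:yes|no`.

outcome vector order: (P0.a,P0.b,P2.a)
under SC → (0,0,0) (0,0,2) (0,2,0) (0,2,2) (1,2,0) (1,2,2) (2,0,0) (2,2,0) (2,2,2)
under TSO → (0,0,0) (0,0,2) (0,2,0) (0,2,2) (1,2,0) (1,2,2) (2,0,0) (2,2,0) (2,2,2)
under PSO → (0,0,0) (0,0,2) (0,2,0) (0,2,2) (1,0,0) (1,0,2) (1,2,0) (1,2,2) (2,0,0) (2,0,2) (2,2,0) (2,2,2)
target (1,0,2) ∈ {PSO}

SC:no TSO:no PSO:yes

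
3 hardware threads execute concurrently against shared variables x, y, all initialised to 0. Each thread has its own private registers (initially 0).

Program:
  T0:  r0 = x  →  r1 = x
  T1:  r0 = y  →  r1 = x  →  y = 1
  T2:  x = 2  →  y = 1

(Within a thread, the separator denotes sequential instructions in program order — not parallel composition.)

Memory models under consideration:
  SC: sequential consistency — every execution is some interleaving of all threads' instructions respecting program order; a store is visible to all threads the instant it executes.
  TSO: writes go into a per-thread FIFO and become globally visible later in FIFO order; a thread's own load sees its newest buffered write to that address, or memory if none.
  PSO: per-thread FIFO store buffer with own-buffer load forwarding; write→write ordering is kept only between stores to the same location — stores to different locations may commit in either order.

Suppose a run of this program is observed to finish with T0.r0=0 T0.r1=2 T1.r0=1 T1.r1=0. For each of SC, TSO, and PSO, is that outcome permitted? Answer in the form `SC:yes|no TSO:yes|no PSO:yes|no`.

SC:no TSO:no PSO:yes

outcome vector order: (T0.r0,T0.r1,T1.r0,T1.r1)
[SC] allowed = {0000; 0002; 0012; 0200; 0202; 0212; 2200; 2202; 2212}
[TSO] allowed = {0000; 0002; 0012; 0200; 0202; 0212; 2200; 2202; 2212}
[PSO] allowed = {0000; 0002; 0010; 0012; 0200; 0202; 0210; 0212; 2200; 2202; 2210; 2212}
target 0210 ∈ {PSO}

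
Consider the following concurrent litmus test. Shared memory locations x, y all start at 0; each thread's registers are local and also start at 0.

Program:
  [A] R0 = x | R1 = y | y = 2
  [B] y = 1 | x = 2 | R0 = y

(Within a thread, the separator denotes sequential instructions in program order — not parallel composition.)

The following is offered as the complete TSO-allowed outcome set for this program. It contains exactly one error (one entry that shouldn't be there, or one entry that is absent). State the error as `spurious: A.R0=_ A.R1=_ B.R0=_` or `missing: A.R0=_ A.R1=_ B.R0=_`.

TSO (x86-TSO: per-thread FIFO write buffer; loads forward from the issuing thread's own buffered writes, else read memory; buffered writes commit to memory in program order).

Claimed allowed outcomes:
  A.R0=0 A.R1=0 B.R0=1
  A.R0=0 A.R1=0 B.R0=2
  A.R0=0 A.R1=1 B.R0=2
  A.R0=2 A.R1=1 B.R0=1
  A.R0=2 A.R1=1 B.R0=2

missing: A.R0=0 A.R1=1 B.R0=1

outcome vector order: (A.R0,A.R1,B.R0)
under TSO → 001, 002, 011, 012, 211, 212
TSO∖claimed = {011}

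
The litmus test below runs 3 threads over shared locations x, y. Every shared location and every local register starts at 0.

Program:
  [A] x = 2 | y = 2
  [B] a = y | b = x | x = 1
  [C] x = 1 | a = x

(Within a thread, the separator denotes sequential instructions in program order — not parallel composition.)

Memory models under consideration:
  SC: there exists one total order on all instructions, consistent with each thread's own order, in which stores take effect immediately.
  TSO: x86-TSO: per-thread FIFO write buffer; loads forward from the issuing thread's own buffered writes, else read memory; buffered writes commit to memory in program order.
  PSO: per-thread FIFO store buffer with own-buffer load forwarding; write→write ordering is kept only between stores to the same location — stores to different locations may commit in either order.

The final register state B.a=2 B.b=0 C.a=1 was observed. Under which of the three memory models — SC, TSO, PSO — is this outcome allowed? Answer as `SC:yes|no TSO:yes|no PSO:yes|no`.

outcome vector order: (B.a,B.b,C.a)
[SC] allowed = {001; 002; 011; 012; 021; 022; 211; 221; 222}
[TSO] allowed = {001; 002; 011; 012; 021; 022; 211; 221; 222}
[PSO] allowed = {001; 002; 011; 012; 021; 022; 201; 202; 211; 212; 221; 222}
target 201 ∈ {PSO}

SC:no TSO:no PSO:yes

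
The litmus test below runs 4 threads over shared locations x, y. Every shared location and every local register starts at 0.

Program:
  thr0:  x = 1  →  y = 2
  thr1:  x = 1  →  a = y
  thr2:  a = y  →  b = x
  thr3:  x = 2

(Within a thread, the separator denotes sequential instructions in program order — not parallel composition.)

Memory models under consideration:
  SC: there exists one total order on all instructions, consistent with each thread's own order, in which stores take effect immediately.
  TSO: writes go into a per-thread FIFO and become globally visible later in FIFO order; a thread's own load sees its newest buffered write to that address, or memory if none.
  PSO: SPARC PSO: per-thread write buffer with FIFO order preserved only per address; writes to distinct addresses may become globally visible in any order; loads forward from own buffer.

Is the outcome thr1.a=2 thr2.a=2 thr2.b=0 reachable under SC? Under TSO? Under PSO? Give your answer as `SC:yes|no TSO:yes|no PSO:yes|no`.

SC:no TSO:no PSO:yes

outcome vector order: (thr1.a,thr2.a,thr2.b)
SC (10): <0 0 0>; <0 0 1>; <0 0 2>; <0 2 1>; <0 2 2>; <2 0 0>; <2 0 1>; <2 0 2>; <2 2 1>; <2 2 2>
TSO (10): <0 0 0>; <0 0 1>; <0 0 2>; <0 2 1>; <0 2 2>; <2 0 0>; <2 0 1>; <2 0 2>; <2 2 1>; <2 2 2>
PSO (12): <0 0 0>; <0 0 1>; <0 0 2>; <0 2 0>; <0 2 1>; <0 2 2>; <2 0 0>; <2 0 1>; <2 0 2>; <2 2 0>; <2 2 1>; <2 2 2>
target <2 2 0> ∈ {PSO}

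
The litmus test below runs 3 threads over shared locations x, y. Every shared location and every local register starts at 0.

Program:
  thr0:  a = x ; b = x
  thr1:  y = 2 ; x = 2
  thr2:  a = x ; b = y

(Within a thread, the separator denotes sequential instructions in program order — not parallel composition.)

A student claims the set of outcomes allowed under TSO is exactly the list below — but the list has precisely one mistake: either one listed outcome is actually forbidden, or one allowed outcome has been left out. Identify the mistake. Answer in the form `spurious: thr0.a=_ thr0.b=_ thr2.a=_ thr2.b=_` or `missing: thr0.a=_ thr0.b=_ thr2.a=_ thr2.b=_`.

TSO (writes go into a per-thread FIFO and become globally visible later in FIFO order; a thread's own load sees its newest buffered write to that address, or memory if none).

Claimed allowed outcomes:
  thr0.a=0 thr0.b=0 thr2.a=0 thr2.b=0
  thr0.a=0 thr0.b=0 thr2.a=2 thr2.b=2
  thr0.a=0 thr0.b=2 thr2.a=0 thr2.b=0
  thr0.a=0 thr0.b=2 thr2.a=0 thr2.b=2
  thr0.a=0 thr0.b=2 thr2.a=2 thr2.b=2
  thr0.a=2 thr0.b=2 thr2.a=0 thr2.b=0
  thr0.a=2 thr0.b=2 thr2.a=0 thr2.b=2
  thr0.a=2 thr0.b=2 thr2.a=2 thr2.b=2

missing: thr0.a=0 thr0.b=0 thr2.a=0 thr2.b=2

outcome vector order: (thr0.a,thr0.b,thr2.a,thr2.b)
[TSO] allowed = {(0,0,0,0); (0,0,0,2); (0,0,2,2); (0,2,0,0); (0,2,0,2); (0,2,2,2); (2,2,0,0); (2,2,0,2); (2,2,2,2)}
TSO∖claimed = {(0,0,0,2)}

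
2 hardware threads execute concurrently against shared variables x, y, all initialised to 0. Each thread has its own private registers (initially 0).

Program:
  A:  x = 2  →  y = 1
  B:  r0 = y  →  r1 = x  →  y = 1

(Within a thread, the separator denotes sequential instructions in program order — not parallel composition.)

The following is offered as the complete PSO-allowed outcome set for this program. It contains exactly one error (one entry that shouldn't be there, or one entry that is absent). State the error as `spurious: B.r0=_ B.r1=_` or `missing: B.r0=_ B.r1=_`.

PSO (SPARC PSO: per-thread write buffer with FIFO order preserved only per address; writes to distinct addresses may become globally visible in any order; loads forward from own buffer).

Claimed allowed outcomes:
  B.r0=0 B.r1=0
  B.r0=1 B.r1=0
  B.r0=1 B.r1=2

missing: B.r0=0 B.r1=2

outcome vector order: (B.r0,B.r1)
[PSO] allowed = {<0 0> <0 2> <1 0> <1 2>}
PSO∖claimed = {<0 2>}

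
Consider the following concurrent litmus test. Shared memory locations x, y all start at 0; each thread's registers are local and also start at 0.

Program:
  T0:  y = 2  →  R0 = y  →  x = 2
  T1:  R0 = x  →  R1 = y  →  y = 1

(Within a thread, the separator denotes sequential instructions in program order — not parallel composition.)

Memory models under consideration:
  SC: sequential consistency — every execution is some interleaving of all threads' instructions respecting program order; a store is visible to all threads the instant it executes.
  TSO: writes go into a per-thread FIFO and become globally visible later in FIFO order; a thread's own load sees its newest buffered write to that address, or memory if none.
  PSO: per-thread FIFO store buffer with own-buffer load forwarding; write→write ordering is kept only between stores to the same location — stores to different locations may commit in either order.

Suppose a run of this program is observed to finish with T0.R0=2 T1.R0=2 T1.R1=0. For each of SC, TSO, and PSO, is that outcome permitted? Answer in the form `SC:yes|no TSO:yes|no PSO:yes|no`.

outcome vector order: (T0.R0,T1.R0,T1.R1)
SC (5): (1,0,0), (1,0,2), (2,0,0), (2,0,2), (2,2,2)
TSO (5): (1,0,0), (1,0,2), (2,0,0), (2,0,2), (2,2,2)
PSO (6): (1,0,0), (1,0,2), (2,0,0), (2,0,2), (2,2,0), (2,2,2)
target (2,2,0) ∈ {PSO}

SC:no TSO:no PSO:yes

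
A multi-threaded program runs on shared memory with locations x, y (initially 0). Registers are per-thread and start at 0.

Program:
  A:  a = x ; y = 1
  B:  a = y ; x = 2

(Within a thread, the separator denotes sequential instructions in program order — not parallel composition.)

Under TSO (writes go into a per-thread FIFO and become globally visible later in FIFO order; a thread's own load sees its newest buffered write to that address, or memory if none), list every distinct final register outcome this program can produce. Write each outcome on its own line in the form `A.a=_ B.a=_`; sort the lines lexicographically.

A.a=0 B.a=0
A.a=0 B.a=1
A.a=2 B.a=0

outcome vector order: (A.a,B.a)
|TSO outcomes| = 3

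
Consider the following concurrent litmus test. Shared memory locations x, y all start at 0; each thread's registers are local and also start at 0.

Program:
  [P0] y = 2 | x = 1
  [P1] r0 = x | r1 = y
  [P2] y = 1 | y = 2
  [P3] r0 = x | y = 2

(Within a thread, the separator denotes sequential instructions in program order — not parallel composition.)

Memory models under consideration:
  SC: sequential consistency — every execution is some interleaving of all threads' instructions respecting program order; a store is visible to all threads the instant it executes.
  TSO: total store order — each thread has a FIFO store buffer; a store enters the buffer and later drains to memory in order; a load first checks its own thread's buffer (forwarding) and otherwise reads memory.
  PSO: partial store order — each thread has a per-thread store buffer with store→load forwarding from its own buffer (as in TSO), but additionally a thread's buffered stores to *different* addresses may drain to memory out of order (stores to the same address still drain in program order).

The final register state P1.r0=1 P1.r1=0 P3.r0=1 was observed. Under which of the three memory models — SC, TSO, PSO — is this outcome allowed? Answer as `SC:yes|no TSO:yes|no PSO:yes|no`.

SC:no TSO:no PSO:yes

outcome vector order: (P1.r0,P1.r1,P3.r0)
under SC → (0,0,0); (0,0,1); (0,1,0); (0,1,1); (0,2,0); (0,2,1); (1,1,0); (1,1,1); (1,2,0); (1,2,1)
under TSO → (0,0,0); (0,0,1); (0,1,0); (0,1,1); (0,2,0); (0,2,1); (1,1,0); (1,1,1); (1,2,0); (1,2,1)
under PSO → (0,0,0); (0,0,1); (0,1,0); (0,1,1); (0,2,0); (0,2,1); (1,0,0); (1,0,1); (1,1,0); (1,1,1); (1,2,0); (1,2,1)
target (1,0,1) ∈ {PSO}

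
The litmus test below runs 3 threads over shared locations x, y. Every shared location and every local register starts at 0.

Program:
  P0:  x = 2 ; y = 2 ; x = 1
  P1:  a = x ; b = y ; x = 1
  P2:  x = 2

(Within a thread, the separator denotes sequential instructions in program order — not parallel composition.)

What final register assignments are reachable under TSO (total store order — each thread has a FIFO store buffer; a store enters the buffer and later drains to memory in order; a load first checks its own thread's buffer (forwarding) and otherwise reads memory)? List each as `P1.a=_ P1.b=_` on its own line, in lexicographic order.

P1.a=0 P1.b=0
P1.a=0 P1.b=2
P1.a=1 P1.b=2
P1.a=2 P1.b=0
P1.a=2 P1.b=2

outcome vector order: (P1.a,P1.b)
|TSO outcomes| = 5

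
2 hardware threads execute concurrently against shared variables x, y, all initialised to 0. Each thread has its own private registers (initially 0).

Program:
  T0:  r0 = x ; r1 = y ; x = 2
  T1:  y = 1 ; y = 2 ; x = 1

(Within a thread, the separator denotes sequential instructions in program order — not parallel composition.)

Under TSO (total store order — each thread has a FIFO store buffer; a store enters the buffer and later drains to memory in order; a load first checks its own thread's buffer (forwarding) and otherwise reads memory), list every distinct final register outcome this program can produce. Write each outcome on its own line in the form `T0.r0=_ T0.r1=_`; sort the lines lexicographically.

T0.r0=0 T0.r1=0
T0.r0=0 T0.r1=1
T0.r0=0 T0.r1=2
T0.r0=1 T0.r1=2

outcome vector order: (T0.r0,T0.r1)
|TSO outcomes| = 4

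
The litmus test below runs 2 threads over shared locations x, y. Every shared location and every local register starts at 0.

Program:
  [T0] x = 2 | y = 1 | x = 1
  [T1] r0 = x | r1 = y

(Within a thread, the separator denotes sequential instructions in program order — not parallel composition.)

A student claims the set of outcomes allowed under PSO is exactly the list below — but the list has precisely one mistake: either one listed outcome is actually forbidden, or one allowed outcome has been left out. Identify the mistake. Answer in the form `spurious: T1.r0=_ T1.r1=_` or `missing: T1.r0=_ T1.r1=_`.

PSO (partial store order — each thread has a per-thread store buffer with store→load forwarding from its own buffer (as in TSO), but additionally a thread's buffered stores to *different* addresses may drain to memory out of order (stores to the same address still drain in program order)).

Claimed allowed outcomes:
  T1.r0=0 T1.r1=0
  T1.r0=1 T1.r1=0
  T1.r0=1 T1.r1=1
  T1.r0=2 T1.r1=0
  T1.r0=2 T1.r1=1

outcome vector order: (T1.r0,T1.r1)
[PSO] allowed = {(0,0), (0,1), (1,0), (1,1), (2,0), (2,1)}
PSO∖claimed = {(0,1)}

missing: T1.r0=0 T1.r1=1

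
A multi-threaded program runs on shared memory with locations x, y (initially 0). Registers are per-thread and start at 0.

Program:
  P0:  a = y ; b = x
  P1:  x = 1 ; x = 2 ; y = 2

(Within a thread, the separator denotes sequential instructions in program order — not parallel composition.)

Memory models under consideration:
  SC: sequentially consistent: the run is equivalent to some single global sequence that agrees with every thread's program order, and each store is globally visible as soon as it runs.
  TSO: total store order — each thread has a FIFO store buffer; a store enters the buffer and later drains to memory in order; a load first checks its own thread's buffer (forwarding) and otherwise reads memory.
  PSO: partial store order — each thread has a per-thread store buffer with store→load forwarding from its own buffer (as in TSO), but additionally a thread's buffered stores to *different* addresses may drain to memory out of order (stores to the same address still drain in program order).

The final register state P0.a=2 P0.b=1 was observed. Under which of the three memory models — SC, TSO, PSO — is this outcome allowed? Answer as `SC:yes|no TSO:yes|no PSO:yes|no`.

outcome vector order: (P0.a,P0.b)
under SC → <0 0> <0 1> <0 2> <2 2>
under TSO → <0 0> <0 1> <0 2> <2 2>
under PSO → <0 0> <0 1> <0 2> <2 0> <2 1> <2 2>
target <2 1> ∈ {PSO}

SC:no TSO:no PSO:yes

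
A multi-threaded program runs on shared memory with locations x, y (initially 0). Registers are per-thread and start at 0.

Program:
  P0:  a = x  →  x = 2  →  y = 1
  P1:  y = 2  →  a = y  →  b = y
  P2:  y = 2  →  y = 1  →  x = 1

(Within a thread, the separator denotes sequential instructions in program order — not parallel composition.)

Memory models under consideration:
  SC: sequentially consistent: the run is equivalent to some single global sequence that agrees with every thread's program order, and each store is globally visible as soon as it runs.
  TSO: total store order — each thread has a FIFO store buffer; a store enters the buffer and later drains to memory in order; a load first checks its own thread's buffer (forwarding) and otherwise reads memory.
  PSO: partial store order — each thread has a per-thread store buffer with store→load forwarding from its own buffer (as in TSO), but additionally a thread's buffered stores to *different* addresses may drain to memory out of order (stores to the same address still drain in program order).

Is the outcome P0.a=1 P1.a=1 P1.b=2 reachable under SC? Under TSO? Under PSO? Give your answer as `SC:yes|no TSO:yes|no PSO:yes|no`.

SC:no TSO:no PSO:yes

outcome vector order: (P0.a,P1.a,P1.b)
[SC] allowed = {0/1/1; 0/1/2; 0/2/1; 0/2/2; 1/1/1; 1/2/1; 1/2/2}
[TSO] allowed = {0/1/1; 0/1/2; 0/2/1; 0/2/2; 1/1/1; 1/2/1; 1/2/2}
[PSO] allowed = {0/1/1; 0/1/2; 0/2/1; 0/2/2; 1/1/1; 1/1/2; 1/2/1; 1/2/2}
target 1/1/2 ∈ {PSO}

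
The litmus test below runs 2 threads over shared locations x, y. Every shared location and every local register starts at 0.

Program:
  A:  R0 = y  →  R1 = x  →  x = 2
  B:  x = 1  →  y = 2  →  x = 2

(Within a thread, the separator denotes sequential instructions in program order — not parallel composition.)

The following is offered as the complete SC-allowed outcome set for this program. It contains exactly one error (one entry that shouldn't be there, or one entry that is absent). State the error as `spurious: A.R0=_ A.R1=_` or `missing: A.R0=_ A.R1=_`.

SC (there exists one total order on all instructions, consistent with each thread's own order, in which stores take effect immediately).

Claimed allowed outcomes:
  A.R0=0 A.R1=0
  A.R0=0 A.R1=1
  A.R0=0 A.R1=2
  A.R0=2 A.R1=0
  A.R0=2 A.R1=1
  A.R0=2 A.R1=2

spurious: A.R0=2 A.R1=0

outcome vector order: (A.R0,A.R1)
[SC] allowed = {00, 01, 02, 21, 22}
claimed∖SC = {20}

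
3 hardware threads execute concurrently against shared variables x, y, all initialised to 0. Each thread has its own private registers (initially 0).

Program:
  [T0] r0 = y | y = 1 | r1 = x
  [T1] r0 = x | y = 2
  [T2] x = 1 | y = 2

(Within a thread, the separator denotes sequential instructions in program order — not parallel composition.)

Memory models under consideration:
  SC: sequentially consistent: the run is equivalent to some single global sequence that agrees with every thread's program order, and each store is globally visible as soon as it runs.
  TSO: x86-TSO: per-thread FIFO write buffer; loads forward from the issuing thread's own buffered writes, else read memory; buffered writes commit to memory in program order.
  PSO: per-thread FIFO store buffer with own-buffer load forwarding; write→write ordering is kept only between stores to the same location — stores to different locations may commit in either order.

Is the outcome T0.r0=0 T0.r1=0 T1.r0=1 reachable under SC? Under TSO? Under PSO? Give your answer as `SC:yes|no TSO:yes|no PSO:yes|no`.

SC:yes TSO:yes PSO:yes

outcome vector order: (T0.r0,T0.r1,T1.r0)
SC: 7 outcomes — {<0 0 0>; <0 0 1>; <0 1 0>; <0 1 1>; <2 0 0>; <2 1 0>; <2 1 1>}
TSO: 7 outcomes — {<0 0 0>; <0 0 1>; <0 1 0>; <0 1 1>; <2 0 0>; <2 1 0>; <2 1 1>}
PSO: 8 outcomes — {<0 0 0>; <0 0 1>; <0 1 0>; <0 1 1>; <2 0 0>; <2 0 1>; <2 1 0>; <2 1 1>}
target <0 0 1> ∈ {SC,TSO,PSO}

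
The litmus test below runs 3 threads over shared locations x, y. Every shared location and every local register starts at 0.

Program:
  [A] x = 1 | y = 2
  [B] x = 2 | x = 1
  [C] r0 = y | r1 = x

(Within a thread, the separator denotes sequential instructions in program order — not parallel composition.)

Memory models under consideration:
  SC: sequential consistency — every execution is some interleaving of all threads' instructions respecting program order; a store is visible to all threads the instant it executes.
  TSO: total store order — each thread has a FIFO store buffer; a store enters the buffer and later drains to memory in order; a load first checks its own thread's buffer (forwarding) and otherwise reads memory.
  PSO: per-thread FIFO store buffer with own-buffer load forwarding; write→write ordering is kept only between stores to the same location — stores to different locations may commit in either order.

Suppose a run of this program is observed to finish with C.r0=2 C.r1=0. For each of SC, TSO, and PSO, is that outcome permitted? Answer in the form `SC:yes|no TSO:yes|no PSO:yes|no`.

outcome vector order: (C.r0,C.r1)
SC (5): 00; 01; 02; 21; 22
TSO (5): 00; 01; 02; 21; 22
PSO (6): 00; 01; 02; 20; 21; 22
target 20 ∈ {PSO}

SC:no TSO:no PSO:yes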